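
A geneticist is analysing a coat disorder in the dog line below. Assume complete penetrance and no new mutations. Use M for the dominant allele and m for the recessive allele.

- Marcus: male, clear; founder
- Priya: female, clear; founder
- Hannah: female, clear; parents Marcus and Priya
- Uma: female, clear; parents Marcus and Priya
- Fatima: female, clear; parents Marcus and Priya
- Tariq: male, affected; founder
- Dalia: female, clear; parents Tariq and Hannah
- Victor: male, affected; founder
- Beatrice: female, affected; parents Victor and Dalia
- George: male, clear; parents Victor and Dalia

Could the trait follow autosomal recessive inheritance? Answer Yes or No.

Yes

A consistent assignment under autosomal recessive exists: Marcus MM, Priya MM, Hannah MM, Uma MM, Fatima MM, Tariq mm, Dalia Mm, Victor mm, Beatrice mm, George Mm.
In this assignment every recorded phenotype matches its genotype and every non-founder's genotype is obtainable from its parents' genotypes, so the pedigree is consistent.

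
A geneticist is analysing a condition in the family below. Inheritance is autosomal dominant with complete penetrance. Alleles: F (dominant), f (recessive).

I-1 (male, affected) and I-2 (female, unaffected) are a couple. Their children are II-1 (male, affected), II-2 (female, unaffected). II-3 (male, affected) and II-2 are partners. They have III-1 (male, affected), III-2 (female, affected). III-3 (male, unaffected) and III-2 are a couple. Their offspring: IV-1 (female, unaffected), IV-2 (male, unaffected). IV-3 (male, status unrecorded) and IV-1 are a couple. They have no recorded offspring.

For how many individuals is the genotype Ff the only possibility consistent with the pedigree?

Obligate heterozygotes: I-1 is affected so carries F and passed f to II-2 (ff), so I-1 is Ff; II-1 is affected so carries F and received f from I-2 (ff), so II-1 is Ff; III-1 is affected so carries F and received f from II-2 (ff), so III-1 is Ff; III-2 is affected so carries F and received f from II-2 (ff), so III-2 is Ff.
Every other individual is either homozygous by phenotype or has at least one consistent homozygous assignment, so the count is 4.

4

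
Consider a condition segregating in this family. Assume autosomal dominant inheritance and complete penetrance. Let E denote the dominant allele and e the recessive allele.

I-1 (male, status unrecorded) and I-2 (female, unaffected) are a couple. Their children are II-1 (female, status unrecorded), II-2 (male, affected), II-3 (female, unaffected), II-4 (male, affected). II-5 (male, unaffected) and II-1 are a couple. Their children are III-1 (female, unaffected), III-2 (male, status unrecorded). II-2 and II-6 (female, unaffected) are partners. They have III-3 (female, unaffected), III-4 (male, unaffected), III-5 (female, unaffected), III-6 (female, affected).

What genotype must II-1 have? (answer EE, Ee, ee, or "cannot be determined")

II-1's phenotype is unrecorded, and no parent or child forces a single allele at both positions; consistent genotype assignments exist with II-1 as Ee or ee.

cannot be determined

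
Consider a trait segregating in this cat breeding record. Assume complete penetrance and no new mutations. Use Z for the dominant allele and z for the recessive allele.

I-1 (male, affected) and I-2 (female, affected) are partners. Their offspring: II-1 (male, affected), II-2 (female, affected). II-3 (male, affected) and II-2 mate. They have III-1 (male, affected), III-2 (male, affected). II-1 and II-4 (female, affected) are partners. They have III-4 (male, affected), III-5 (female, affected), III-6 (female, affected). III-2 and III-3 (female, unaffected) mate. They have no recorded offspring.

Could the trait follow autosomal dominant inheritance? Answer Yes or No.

Yes

A consistent assignment under autosomal dominant exists: I-1 ZZ, I-2 ZZ, II-1 ZZ, II-2 ZZ, II-3 ZZ, II-4 ZZ, III-1 ZZ, III-2 ZZ, III-3 zz, III-4 ZZ, III-5 ZZ, III-6 ZZ.
In this assignment every recorded phenotype matches its genotype and every non-founder's genotype is obtainable from its parents' genotypes, so the pedigree is consistent.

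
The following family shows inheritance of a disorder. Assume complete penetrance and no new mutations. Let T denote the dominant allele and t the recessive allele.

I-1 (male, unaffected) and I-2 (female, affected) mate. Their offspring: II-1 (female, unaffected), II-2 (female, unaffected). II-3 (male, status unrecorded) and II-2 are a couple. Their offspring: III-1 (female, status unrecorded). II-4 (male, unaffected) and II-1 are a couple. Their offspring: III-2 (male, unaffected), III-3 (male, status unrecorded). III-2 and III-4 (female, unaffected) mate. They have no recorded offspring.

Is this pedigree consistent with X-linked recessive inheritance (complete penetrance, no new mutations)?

Yes

A consistent assignment under X-linked recessive exists: I-1 X^T Y, I-2 X^t X^t, II-1 X^T X^t, II-2 X^T X^t, II-3 X^T Y, II-4 X^T Y, III-1 X^T X^T, III-2 X^T Y, III-3 X^T Y, III-4 X^T X^T.
In this assignment every recorded phenotype matches its genotype and every non-founder's genotype is obtainable from its parents' genotypes, so the pedigree is consistent.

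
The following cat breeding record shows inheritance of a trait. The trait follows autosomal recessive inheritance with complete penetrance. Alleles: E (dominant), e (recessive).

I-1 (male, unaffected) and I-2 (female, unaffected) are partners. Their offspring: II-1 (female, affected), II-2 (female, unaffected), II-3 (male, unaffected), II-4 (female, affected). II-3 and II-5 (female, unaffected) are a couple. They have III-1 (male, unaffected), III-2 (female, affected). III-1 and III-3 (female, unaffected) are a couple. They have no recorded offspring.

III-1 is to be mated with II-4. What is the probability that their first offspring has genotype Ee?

II-3 is unaffected so carries E and passed e to III-2 (ee), so II-3 is Ee.
II-5 is unaffected so carries E and passed e to III-2 (ee), so II-5 is Ee.
III-1 is an unaffected offspring of II-3 (Ee) × II-5 (Ee), whose cross gives 1/4 EE : 1/2 Ee : 1/4 ee; conditioning on being unaffected, III-1 is EE with probability 1/3, Ee with probability 2/3.
II-4 is affected, so II-4 is ee.
Summing over parental genotype combinations, P(offspring has genotype Ee) = 1/3·1 + 2/3·1/2 = 2/3.

2/3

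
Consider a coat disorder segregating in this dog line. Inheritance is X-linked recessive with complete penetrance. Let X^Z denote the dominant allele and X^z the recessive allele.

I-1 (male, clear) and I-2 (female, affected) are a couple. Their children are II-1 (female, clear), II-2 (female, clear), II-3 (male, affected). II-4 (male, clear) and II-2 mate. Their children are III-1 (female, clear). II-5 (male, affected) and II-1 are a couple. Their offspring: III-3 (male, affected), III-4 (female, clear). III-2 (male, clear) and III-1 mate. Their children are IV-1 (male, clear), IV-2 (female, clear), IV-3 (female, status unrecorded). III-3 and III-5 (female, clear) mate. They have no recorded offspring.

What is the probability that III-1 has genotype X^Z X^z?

1/3

II-4 is clear, so II-4 is X^Z Y.
II-2 is clear so carries Z and received z from I-2 (X^z X^z), so II-2 is X^Z X^z.
Their cross gives offspring ratios 1/2 X^Z X^Z : 1/2 X^Z X^z. Conditioning on III-1 being clear, P(X^Z X^z) = 1/2 / 1 = 1/2 before taking III-1's own offspring into account.
III-2 is clear, so III-2 is X^Z Y.
Now use III-1's offspring. Probability of each recorded status — clear son IV-1: 1/2 if III-1 is X^Z X^z, 1 if X^Z X^Z. (IV-2, IV-3: equally likely either way, so uninformative.)
Bayes: P(X^Z X^z) = 1/2·1/2 / (1/2·1/2 + 1/2·1) = 1/3.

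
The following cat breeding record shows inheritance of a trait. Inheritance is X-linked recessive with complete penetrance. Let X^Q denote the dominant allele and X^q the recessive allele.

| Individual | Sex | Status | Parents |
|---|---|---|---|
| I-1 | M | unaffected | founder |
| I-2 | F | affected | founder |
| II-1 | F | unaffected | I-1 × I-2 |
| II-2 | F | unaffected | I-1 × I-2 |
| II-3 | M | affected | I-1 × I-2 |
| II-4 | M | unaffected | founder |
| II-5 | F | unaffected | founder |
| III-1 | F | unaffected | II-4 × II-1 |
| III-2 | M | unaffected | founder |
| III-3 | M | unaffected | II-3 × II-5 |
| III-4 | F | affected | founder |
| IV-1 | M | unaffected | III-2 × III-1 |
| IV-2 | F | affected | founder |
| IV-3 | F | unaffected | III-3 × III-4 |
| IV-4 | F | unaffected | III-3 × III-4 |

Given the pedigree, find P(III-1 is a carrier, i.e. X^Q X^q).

II-4 is unaffected, so II-4 is X^Q Y.
II-1 is unaffected so carries Q and received q from I-2 (X^q X^q), so II-1 is X^Q X^q.
Their cross gives offspring ratios 1/2 X^Q X^Q : 1/2 X^Q X^q. Conditioning on III-1 being unaffected, P(X^Q X^q) = 1/2 / 1 = 1/2 before taking III-1's own offspring into account.
III-2 is unaffected, so III-2 is X^Q Y.
Now use III-1's offspring. Probability of each recorded status — unaffected son IV-1: 1/2 if III-1 is X^Q X^q, 1 if X^Q X^Q.
Bayes: P(X^Q X^q) = 1/2·1/2 / (1/2·1/2 + 1/2·1) = 1/3.

1/3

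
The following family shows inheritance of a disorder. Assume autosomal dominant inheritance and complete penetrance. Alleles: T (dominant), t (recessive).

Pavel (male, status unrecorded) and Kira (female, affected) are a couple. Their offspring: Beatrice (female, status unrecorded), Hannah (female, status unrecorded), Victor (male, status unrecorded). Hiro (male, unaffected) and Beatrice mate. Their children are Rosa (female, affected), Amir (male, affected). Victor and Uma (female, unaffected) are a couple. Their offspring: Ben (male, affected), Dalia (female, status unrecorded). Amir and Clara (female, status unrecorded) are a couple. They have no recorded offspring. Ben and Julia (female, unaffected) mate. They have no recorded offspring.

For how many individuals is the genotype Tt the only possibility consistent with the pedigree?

Obligate heterozygotes: Rosa is affected so carries T and received t from Hiro (tt), so Rosa is Tt; Amir is affected so carries T and received t from Hiro (tt), so Amir is Tt; Ben is affected so carries T and received t from Uma (tt), so Ben is Tt.
Every other individual is either homozygous by phenotype or has at least one consistent homozygous assignment, so the count is 3.

3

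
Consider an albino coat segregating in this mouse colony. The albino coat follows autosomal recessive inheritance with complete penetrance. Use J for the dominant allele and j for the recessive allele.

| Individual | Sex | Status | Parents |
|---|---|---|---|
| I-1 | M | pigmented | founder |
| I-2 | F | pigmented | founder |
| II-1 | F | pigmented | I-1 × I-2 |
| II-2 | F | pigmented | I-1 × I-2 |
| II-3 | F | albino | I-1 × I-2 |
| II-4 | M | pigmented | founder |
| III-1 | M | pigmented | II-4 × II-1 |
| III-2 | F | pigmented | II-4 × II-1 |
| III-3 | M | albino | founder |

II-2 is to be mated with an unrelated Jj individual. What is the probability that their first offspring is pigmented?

5/6

I-1 is pigmented so carries J and passed j to II-3 (jj), so I-1 is Jj.
I-2 is pigmented so carries J and passed j to II-3 (jj), so I-2 is Jj.
II-2 is a pigmented offspring of I-1 (Jj) × I-2 (Jj), whose cross gives 1/4 JJ : 1/2 Jj : 1/4 jj; conditioning on being pigmented, II-2 is JJ with probability 1/3, Jj with probability 2/3.
Summing over parental genotype combinations, P(offspring is pigmented) = 1/3·1 + 2/3·3/4 = 5/6.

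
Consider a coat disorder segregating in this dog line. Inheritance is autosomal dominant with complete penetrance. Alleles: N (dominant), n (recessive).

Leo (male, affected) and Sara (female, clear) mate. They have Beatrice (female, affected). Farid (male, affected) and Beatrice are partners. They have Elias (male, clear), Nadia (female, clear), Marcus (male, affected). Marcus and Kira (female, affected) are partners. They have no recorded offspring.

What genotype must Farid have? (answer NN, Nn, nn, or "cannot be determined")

Nn

From phenotype alone, Farid is NN or Nn.
Farid is affected so carries N and passed n to Elias (nn), so Farid is Nn.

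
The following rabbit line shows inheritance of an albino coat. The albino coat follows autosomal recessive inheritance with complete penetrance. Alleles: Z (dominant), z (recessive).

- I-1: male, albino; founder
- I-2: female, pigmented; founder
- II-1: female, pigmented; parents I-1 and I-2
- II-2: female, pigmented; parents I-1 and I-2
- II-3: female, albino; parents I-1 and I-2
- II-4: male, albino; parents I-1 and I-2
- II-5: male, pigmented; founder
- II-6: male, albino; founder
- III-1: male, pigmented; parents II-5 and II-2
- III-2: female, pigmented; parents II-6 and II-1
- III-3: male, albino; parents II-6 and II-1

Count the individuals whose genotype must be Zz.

4

Obligate heterozygotes: I-2 is pigmented so carries Z and passed z to II-3 (zz), so I-2 is Zz; II-1 is pigmented so carries Z and received z from I-1 (zz), so II-1 is Zz; II-2 is pigmented so carries Z and received z from I-1 (zz), so II-2 is Zz; III-2 is pigmented so carries Z and received z from II-6 (zz), so III-2 is Zz.
Every other individual is either homozygous by phenotype or has at least one consistent homozygous assignment, so the count is 4.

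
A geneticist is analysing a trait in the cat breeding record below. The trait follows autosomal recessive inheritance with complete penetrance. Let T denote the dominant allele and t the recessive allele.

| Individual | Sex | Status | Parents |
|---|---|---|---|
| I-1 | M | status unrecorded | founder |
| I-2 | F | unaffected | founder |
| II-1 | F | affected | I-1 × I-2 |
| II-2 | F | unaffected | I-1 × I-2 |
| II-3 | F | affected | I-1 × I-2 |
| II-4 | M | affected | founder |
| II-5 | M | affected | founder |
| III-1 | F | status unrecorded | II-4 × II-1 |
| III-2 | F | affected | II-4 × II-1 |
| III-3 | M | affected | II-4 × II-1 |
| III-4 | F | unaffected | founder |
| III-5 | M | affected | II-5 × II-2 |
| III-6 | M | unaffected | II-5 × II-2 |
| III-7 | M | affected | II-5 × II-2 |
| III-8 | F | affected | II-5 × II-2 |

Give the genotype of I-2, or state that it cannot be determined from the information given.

From phenotype alone, I-2 is TT or Tt.
I-2 is unaffected so carries T and passed t to II-1 (tt), so I-2 is Tt.

Tt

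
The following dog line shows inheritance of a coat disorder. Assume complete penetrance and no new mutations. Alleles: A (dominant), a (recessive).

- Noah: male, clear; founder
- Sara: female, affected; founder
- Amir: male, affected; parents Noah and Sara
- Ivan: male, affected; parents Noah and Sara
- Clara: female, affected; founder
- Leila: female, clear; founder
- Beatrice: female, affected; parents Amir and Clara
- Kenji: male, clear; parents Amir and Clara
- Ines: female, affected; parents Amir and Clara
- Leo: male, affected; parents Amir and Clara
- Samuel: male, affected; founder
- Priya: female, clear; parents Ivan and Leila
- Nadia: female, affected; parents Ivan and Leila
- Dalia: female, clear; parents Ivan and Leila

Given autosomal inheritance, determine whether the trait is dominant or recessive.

dominant

Amir and Clara are both affected yet have a clear child Kenji. Under a recessive model two affected parents are homozygous and every child would be affected, so the trait cannot be recessive.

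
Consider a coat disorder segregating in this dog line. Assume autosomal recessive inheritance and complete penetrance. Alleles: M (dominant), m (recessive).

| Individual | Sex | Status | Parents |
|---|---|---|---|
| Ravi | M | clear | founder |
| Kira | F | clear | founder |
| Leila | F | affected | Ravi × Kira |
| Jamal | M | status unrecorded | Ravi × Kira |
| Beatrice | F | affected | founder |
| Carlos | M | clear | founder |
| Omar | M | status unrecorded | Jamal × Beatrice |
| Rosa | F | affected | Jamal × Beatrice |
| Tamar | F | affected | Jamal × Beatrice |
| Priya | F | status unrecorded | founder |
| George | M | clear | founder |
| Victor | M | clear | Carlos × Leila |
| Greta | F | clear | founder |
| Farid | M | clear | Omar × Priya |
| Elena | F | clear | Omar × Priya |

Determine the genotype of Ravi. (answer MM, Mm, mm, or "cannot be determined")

Mm

From phenotype alone, Ravi is MM or Mm.
Ravi is clear so carries M and passed m to Leila (mm), so Ravi is Mm.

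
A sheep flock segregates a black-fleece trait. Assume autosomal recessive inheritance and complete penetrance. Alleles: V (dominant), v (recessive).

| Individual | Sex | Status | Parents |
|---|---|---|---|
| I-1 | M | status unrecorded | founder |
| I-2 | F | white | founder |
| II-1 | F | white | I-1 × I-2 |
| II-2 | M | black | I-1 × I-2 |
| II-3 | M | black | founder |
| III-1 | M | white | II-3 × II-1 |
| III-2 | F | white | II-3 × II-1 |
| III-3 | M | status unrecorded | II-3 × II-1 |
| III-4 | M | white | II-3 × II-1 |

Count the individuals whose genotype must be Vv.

Obligate heterozygotes: I-2 is white so carries V and passed v to II-2 (vv), so I-2 is Vv; III-1 is white so carries V and received v from II-3 (vv), so III-1 is Vv; III-2 is white so carries V and received v from II-3 (vv), so III-2 is Vv; III-4 is white so carries V and received v from II-3 (vv), so III-4 is Vv.
Every other individual is either homozygous by phenotype or has at least one consistent homozygous assignment, so the count is 4.

4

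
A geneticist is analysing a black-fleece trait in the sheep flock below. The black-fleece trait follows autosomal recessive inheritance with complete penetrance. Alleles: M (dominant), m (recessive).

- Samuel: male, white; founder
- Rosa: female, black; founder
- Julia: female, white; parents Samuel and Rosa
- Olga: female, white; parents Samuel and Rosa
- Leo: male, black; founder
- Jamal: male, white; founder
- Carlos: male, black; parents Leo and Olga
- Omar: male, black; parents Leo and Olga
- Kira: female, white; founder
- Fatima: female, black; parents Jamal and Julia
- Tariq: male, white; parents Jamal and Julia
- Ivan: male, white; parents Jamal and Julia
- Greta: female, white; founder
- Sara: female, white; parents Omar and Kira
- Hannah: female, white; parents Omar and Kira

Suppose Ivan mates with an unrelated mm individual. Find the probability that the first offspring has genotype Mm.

Jamal is white so carries M and passed m to Fatima (mm), so Jamal is Mm.
Julia is white so carries M and received m from Rosa (mm), so Julia is Mm.
Ivan is a white offspring of Jamal (Mm) × Julia (Mm), whose cross gives 1/4 MM : 1/2 Mm : 1/4 mm; conditioning on being white, Ivan is MM with probability 1/3, Mm with probability 2/3.
Summing over parental genotype combinations, P(offspring has genotype Mm) = 1/3·1 + 2/3·1/2 = 2/3.

2/3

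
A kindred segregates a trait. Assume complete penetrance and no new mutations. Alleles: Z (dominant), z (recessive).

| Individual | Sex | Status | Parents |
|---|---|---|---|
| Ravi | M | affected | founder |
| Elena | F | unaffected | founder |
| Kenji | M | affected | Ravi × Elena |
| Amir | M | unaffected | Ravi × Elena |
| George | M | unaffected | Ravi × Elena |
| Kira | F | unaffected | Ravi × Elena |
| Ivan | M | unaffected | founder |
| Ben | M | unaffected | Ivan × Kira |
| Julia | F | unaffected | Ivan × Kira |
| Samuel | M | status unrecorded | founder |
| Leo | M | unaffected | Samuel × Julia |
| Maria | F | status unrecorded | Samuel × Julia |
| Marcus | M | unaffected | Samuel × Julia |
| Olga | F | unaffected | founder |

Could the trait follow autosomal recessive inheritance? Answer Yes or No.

Yes

A consistent assignment under autosomal recessive exists: Ravi zz, Elena Zz, Kenji zz, Amir Zz, George Zz, Kira Zz, Ivan ZZ, Ben ZZ, Julia ZZ, Samuel ZZ, Leo ZZ, Maria ZZ, Marcus ZZ, Olga ZZ.
In this assignment every recorded phenotype matches its genotype and every non-founder's genotype is obtainable from its parents' genotypes, so the pedigree is consistent.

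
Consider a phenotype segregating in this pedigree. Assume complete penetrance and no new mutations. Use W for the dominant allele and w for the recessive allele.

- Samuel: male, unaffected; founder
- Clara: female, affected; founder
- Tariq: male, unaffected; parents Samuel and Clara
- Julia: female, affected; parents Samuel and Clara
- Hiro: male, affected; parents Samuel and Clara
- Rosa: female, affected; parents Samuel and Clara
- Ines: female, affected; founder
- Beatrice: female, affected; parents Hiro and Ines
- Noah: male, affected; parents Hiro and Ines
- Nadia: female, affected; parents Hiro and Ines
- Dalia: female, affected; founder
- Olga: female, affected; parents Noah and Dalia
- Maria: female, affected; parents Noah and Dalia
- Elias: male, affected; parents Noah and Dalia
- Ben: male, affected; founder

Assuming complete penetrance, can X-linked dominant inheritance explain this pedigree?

A consistent assignment under X-linked dominant exists: Samuel X^w Y, Clara X^W X^w, Tariq X^w Y, Julia X^W X^w, Hiro X^W Y, Rosa X^W X^w, Ines X^W X^W, Beatrice X^W X^W, Noah X^W Y, Nadia X^W X^W, Dalia X^W X^W, Olga X^W X^W, Maria X^W X^W, Elias X^W Y, Ben X^W Y.
In this assignment every recorded phenotype matches its genotype and every non-founder's genotype is obtainable from its parents' genotypes, so the pedigree is consistent.

Yes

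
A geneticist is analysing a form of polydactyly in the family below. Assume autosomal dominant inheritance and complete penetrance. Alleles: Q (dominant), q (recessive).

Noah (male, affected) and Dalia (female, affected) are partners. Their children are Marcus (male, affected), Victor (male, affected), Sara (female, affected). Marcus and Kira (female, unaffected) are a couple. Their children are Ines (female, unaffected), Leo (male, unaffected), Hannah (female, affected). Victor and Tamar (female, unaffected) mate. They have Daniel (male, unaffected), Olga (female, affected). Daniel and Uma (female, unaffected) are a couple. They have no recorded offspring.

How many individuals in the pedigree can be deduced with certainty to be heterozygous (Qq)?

4

Obligate heterozygotes: Marcus is affected so carries Q and passed q to Ines (qq), so Marcus is Qq; Victor is affected so carries Q and passed q to Daniel (qq), so Victor is Qq; Hannah is affected so carries Q and received q from Kira (qq), so Hannah is Qq; Olga is affected so carries Q and received q from Tamar (qq), so Olga is Qq.
Every other individual is either homozygous by phenotype or has at least one consistent homozygous assignment, so the count is 4.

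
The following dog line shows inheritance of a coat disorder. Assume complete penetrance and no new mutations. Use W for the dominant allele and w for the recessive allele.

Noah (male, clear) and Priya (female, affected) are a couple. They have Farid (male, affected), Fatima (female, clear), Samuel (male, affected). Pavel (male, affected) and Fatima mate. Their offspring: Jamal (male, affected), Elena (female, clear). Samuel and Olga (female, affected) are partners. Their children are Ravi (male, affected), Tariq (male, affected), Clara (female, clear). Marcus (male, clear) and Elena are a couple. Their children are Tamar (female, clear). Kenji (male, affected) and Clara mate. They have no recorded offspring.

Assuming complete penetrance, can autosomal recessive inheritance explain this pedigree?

Under autosomal recessive, Clara (clear, female) cannot arise from Samuel (affected) × Olga (affected).

No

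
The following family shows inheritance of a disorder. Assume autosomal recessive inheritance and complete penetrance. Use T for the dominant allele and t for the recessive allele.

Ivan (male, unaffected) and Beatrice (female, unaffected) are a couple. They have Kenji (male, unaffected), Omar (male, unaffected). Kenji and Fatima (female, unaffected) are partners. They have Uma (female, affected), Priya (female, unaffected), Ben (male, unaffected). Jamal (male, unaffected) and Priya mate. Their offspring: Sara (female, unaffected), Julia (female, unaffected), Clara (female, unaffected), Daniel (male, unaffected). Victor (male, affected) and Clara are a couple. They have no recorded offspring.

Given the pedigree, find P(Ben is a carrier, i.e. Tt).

2/3

Kenji is unaffected so carries T and passed t to Uma (tt), so Kenji is Tt.
Fatima is unaffected so carries T and passed t to Uma (tt), so Fatima is Tt.
Their cross gives offspring ratios 1/4 TT : 1/2 Tt : 1/4 tt. Conditioning on Ben being unaffected, P(Tt) = 1/2 / 3/4 = 2/3.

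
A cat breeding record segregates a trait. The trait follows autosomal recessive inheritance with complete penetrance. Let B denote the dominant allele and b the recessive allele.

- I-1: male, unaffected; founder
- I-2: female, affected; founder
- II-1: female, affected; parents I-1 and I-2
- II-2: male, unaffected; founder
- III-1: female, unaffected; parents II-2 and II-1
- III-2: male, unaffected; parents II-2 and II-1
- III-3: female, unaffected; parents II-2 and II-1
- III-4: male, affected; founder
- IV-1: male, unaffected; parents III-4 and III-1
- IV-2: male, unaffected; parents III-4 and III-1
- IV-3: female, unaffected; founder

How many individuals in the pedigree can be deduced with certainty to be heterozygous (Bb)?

6

Obligate heterozygotes: I-1 is unaffected so carries B and passed b to II-1 (bb), so I-1 is Bb; III-1 is unaffected so carries B and received b from II-1 (bb), so III-1 is Bb; III-2 is unaffected so carries B and received b from II-1 (bb), so III-2 is Bb; III-3 is unaffected so carries B and received b from II-1 (bb), so III-3 is Bb; IV-1 is unaffected so carries B and received b from III-4 (bb), so IV-1 is Bb; IV-2 is unaffected so carries B and received b from III-4 (bb), so IV-2 is Bb.
Every other individual is either homozygous by phenotype or has at least one consistent homozygous assignment, so the count is 6.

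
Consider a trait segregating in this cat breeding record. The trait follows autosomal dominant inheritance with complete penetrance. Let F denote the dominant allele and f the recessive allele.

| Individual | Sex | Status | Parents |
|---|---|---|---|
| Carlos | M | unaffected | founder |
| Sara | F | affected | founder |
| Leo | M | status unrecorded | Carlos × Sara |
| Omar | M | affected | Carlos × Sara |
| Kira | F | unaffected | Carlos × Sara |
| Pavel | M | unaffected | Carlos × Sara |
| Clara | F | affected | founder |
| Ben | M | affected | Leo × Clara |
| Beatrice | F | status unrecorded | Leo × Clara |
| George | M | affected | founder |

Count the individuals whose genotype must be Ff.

2

Obligate heterozygotes: Sara is affected so carries F and passed f to Kira (ff), so Sara is Ff; Omar is affected so carries F and received f from Carlos (ff), so Omar is Ff.
Every other individual is either homozygous by phenotype or has at least one consistent homozygous assignment, so the count is 2.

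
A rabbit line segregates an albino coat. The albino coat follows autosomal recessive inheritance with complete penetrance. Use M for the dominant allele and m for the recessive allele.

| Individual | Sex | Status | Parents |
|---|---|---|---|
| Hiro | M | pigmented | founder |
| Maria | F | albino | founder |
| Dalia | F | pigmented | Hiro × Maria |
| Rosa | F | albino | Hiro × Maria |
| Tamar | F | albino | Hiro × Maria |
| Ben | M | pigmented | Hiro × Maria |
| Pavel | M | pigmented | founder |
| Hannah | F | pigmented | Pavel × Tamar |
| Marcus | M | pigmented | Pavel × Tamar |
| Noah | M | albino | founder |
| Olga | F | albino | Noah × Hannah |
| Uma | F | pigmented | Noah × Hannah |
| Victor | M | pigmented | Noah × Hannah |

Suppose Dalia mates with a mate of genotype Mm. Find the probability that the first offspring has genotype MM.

Dalia is pigmented so carries M and received m from Maria (mm), so Dalia is Mm.
The cross gives 1/4 MM : 1/2 Mm : 1/4 mm, so P(offspring has genotype MM) = 1/4.

1/4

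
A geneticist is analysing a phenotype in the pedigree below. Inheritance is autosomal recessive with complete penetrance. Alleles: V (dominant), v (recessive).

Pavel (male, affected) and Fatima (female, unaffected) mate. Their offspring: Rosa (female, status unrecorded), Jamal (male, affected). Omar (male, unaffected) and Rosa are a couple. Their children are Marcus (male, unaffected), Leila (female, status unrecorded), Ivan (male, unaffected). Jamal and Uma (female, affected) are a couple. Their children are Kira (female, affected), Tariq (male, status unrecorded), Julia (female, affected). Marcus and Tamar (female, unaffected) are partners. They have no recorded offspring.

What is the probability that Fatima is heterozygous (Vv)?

1

Fatima is unaffected so carries V and passed v to Jamal (vv), so Fatima is Vv, giving P(Vv) = 1.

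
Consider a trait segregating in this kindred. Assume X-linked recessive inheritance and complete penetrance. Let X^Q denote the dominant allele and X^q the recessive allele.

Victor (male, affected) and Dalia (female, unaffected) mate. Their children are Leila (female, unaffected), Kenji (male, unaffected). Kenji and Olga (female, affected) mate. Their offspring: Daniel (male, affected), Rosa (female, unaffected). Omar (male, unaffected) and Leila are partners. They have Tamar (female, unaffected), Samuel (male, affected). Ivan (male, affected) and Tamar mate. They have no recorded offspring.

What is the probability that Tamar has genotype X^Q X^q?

1/2

Omar is unaffected, so Omar is X^Q Y.
Leila is unaffected so carries Q and received q from Victor (X^q Y), so Leila is X^Q X^q.
Their cross gives offspring ratios 1/2 X^Q X^Q : 1/2 X^Q X^q. Conditioning on Tamar being unaffected, P(X^Q X^q) = 1/2 / 1 = 1/2.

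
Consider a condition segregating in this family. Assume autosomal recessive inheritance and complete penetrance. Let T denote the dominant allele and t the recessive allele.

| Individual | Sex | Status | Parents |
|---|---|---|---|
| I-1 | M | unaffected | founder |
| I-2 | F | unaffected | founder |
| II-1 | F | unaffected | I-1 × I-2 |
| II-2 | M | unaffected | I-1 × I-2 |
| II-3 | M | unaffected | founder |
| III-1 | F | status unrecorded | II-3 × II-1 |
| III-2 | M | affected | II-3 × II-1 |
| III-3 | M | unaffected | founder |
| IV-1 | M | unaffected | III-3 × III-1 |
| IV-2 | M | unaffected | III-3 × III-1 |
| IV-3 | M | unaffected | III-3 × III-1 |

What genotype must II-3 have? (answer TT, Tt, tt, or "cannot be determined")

From phenotype alone, II-3 is TT or Tt.
II-3 is unaffected so carries T and passed t to III-2 (tt), so II-3 is Tt.

Tt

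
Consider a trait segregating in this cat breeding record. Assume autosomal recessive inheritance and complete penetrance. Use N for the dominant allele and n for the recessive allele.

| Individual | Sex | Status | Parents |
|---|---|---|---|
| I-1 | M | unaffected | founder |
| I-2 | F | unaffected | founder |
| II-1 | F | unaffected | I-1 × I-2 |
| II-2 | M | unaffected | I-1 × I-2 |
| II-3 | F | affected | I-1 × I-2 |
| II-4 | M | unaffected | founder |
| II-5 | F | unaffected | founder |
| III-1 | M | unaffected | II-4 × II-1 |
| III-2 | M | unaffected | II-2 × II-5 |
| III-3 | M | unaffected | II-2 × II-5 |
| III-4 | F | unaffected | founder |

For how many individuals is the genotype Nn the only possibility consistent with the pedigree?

2

Obligate heterozygotes: I-1 is unaffected so carries N and passed n to II-3 (nn), so I-1 is Nn; I-2 is unaffected so carries N and passed n to II-3 (nn), so I-2 is Nn.
Every other individual is either homozygous by phenotype or has at least one consistent homozygous assignment, so the count is 2.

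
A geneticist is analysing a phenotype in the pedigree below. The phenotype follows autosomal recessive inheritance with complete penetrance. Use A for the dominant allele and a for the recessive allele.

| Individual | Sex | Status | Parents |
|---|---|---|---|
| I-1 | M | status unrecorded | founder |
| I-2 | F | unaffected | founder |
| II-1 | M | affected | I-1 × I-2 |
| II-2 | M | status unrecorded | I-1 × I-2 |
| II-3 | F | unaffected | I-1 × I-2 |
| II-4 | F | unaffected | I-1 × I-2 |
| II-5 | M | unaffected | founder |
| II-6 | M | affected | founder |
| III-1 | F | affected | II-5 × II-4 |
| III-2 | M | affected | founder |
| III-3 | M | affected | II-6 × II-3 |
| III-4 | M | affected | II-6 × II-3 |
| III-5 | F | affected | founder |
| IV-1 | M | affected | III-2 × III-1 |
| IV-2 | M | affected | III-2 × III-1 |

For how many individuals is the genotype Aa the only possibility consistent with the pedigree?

4

Obligate heterozygotes: I-2 is unaffected so carries A and passed a to II-1 (aa), so I-2 is Aa; II-3 is unaffected so carries A and passed a to III-3 (aa), so II-3 is Aa; II-4 is unaffected so carries A and passed a to III-1 (aa), so II-4 is Aa; II-5 is unaffected so carries A and passed a to III-1 (aa), so II-5 is Aa.
Every other individual is either homozygous by phenotype or has at least one consistent homozygous assignment, so the count is 4.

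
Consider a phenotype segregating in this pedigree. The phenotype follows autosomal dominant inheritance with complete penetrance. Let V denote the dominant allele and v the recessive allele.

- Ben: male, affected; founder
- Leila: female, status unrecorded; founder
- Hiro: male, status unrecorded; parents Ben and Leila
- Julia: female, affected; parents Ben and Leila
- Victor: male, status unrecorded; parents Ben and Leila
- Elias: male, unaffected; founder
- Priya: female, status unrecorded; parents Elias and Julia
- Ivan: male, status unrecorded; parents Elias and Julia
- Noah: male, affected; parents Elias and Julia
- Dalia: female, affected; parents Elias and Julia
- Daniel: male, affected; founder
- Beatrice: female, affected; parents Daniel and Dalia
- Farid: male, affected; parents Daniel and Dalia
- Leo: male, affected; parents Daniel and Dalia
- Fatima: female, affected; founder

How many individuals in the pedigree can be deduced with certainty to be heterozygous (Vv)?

Obligate heterozygotes: Noah is affected so carries V and received v from Elias (vv), so Noah is Vv; Dalia is affected so carries V and received v from Elias (vv), so Dalia is Vv.
Every other individual is either homozygous by phenotype or has at least one consistent homozygous assignment, so the count is 2.

2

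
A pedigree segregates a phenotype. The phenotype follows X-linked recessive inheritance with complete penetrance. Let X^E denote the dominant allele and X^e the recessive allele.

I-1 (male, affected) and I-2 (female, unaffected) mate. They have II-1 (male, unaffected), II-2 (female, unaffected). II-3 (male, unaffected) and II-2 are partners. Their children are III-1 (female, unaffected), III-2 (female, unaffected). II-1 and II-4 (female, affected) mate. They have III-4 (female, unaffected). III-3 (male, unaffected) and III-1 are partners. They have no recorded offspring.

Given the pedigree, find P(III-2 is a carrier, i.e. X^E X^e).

1/2

II-3 is unaffected, so II-3 is X^E Y.
II-2 is unaffected so carries E and received e from I-1 (X^e Y), so II-2 is X^E X^e.
Their cross gives offspring ratios 1/2 X^E X^E : 1/2 X^E X^e. Conditioning on III-2 being unaffected, P(X^E X^e) = 1/2 / 1 = 1/2.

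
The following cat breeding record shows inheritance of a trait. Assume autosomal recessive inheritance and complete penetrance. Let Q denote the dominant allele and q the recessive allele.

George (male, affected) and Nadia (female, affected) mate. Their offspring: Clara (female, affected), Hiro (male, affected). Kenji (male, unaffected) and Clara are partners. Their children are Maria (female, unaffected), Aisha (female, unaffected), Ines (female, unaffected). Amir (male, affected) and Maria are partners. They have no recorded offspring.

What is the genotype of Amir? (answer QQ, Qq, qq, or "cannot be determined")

Amir is affected, so Amir is qq.

qq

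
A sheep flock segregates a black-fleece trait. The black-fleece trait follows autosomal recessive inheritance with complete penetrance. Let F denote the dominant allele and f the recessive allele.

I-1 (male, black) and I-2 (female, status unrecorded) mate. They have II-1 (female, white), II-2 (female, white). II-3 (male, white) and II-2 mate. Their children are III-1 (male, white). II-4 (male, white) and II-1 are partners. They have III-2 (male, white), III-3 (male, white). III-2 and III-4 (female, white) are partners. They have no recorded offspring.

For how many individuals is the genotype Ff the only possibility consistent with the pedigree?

2

Obligate heterozygotes: II-1 is white so carries F and received f from I-1 (ff), so II-1 is Ff; II-2 is white so carries F and received f from I-1 (ff), so II-2 is Ff.
Every other individual is either homozygous by phenotype or has at least one consistent homozygous assignment, so the count is 2.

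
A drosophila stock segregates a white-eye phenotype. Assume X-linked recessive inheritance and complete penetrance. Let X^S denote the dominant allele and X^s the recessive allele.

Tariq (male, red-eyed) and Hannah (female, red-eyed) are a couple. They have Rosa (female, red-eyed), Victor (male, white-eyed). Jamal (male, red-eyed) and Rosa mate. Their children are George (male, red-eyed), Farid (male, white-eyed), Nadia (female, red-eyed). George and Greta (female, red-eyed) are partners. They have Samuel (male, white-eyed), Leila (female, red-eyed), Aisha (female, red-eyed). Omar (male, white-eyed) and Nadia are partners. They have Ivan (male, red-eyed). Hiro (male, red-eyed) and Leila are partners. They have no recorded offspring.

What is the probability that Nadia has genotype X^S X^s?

Jamal is red-eyed, so Jamal is X^S Y.
Rosa is red-eyed so carries S and passed s to Farid (X^s Y), so Rosa is X^S X^s.
Their cross gives offspring ratios 1/2 X^S X^S : 1/2 X^S X^s. Conditioning on Nadia being red-eyed, P(X^S X^s) = 1/2 / 1 = 1/2 before taking Nadia's own offspring into account.
Omar is white-eyed, so Omar is X^s Y.
Now use Nadia's offspring. Probability of each recorded status — red-eyed son Ivan: 1/2 if Nadia is X^S X^s, 1 if X^S X^S.
Bayes: P(X^S X^s) = 1/2·1/2 / (1/2·1/2 + 1/2·1) = 1/3.

1/3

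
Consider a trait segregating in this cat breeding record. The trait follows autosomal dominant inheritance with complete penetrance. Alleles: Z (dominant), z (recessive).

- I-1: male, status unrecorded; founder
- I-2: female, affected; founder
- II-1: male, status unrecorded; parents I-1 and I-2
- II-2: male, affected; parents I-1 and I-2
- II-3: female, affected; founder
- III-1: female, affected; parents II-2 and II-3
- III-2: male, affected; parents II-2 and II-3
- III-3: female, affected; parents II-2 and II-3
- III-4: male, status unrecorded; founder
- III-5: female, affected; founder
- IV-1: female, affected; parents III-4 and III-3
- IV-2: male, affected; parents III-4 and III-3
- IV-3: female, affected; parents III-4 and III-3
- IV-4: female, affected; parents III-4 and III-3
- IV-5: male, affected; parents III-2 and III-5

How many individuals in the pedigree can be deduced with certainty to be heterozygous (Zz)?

No individual's genotype is forced to Zz by the pedigree, so the count is 0.

0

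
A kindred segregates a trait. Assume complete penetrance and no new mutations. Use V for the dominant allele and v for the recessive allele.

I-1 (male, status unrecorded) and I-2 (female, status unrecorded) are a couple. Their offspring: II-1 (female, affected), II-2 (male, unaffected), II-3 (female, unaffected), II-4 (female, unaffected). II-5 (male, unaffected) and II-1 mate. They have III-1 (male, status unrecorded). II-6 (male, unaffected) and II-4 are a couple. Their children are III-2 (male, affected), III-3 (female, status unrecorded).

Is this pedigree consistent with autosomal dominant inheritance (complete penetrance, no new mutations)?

Under autosomal dominant, III-2 (affected, male) cannot arise from II-6 (unaffected) × II-4 (unaffected).

No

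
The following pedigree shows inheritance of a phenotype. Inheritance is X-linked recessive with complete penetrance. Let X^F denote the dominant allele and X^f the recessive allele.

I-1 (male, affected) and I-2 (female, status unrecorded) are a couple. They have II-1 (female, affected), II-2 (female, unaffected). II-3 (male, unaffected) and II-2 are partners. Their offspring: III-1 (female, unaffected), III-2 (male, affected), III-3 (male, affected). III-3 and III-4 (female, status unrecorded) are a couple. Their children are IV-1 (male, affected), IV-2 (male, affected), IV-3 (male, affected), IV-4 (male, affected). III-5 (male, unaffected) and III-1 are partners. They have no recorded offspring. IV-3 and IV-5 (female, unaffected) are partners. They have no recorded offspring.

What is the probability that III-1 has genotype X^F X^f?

1/2

II-3 is unaffected, so II-3 is X^F Y.
II-2 is unaffected so carries F and received f from I-1 (X^f Y), so II-2 is X^F X^f.
Their cross gives offspring ratios 1/2 X^F X^F : 1/2 X^F X^f. Conditioning on III-1 being unaffected, P(X^F X^f) = 1/2 / 1 = 1/2.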